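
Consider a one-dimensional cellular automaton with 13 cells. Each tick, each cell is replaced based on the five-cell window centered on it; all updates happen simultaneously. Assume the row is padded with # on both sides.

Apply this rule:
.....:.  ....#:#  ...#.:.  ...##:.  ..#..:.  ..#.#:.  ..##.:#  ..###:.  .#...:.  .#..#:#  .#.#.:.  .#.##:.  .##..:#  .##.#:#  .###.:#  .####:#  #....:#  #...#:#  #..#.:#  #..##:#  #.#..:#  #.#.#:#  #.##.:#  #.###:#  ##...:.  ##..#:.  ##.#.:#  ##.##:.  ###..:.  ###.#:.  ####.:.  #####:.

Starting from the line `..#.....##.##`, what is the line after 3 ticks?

.#..#.#.##.##
####..#.##.##
.....#..##.##

.....#..##.##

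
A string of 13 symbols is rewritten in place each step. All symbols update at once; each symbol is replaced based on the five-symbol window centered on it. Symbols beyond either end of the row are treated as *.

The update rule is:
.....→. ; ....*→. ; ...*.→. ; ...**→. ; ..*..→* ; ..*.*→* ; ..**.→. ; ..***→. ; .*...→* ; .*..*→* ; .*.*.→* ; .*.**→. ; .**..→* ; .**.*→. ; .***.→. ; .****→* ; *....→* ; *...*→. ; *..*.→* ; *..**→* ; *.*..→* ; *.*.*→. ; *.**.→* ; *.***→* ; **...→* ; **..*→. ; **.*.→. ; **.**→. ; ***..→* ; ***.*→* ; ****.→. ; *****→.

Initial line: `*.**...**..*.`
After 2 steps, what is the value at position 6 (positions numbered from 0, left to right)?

.

*.***...*.**.
*.*.**..*.*..
position 6 holds .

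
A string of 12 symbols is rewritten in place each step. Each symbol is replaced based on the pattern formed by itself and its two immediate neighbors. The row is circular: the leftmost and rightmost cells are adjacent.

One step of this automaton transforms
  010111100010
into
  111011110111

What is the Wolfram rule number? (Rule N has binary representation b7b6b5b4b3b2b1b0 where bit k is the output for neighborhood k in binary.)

246

position 4: 111 → 1  (bit 7 = 1)
position 6: 110 → 1  (bit 6 = 1)
position 2: 101 → 1  (bit 5 = 1)
position 7: 100 → 1  (bit 4 = 1)
position 3: 011 → 0  (bit 3 = 0)
position 1: 010 → 1  (bit 2 = 1)
position 0: 001 → 1  (bit 1 = 1)
position 8: 000 → 0  (bit 0 = 0)
bits b7..b0 = 11110110 = 246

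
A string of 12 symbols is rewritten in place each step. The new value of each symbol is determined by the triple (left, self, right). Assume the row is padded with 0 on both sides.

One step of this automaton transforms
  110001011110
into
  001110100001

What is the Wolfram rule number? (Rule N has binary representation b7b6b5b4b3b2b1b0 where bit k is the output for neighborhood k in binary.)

position 8: 111 → 0  (bit 7 = 0)
position 1: 110 → 0  (bit 6 = 0)
position 6: 101 → 1  (bit 5 = 1)
position 2: 100 → 1  (bit 4 = 1)
position 0: 011 → 0  (bit 3 = 0)
position 5: 010 → 0  (bit 2 = 0)
position 4: 001 → 1  (bit 1 = 1)
position 3: 000 → 1  (bit 0 = 1)
bits b7..b0 = 00110011 = 51

51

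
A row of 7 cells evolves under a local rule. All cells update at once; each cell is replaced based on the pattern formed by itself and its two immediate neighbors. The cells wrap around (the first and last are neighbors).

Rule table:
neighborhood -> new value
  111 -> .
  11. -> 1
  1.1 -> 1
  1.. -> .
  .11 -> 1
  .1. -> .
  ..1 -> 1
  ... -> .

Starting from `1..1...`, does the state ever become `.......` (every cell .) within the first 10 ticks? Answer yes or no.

no

tick 1: ..1...1
tick 2: .1...1.
tick 3: 1...1..
tick 4: ...1..1
tick 5: ..1..1.
tick 6: .1..1..
tick 7: 1..1...  (repeats tick 0; period 7)
tick 10: 1...1..
tick 10 is 1...1.., still not uniform .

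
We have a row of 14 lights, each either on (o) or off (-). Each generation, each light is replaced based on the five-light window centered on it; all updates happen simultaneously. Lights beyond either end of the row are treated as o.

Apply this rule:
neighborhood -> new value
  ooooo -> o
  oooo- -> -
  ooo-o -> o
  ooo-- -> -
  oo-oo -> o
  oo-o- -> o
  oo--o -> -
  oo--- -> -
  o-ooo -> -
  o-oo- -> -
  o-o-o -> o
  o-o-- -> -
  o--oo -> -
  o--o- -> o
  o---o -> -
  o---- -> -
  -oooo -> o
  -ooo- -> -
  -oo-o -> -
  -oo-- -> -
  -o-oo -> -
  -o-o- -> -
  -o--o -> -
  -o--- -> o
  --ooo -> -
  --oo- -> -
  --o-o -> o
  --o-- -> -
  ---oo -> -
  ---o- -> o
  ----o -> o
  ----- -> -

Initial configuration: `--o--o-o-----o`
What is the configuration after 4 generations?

---o----oo----

-o--oo--o--o--
o------o--o---
-----oo--o-o--
---o----oo----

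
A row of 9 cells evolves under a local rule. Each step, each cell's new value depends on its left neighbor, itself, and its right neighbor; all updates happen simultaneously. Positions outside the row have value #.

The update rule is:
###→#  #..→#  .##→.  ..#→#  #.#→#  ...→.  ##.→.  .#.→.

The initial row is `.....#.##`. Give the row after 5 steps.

step 1: #...#.#.#
step 2: .#.#.#.#.
step 3: #.#.#.#.#
step 4: .#.#.#.#.  (repeats step 2; period 2)
step 5: #.#.#.#.#

#.#.#.#.#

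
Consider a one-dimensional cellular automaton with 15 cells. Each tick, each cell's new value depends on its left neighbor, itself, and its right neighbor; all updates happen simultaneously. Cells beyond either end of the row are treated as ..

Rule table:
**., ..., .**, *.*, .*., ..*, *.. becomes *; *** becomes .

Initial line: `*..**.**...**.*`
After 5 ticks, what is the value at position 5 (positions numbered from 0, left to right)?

*

tick 1: ***************
tick 2: *.............*
tick 3: ***************  (repeats tick 1; period 2)
tick 5: ***************
position 5 holds *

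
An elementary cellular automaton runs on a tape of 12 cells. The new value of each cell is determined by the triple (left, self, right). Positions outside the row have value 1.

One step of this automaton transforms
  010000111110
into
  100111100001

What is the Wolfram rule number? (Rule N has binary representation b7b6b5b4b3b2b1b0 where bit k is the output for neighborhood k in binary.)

43

position 7: 111 → 0  (bit 7 = 0)
position 10: 110 → 0  (bit 6 = 0)
position 0: 101 → 1  (bit 5 = 1)
position 2: 100 → 0  (bit 4 = 0)
position 6: 011 → 1  (bit 3 = 1)
position 1: 010 → 0  (bit 2 = 0)
position 5: 001 → 1  (bit 1 = 1)
position 3: 000 → 1  (bit 0 = 1)
bits b7..b0 = 00101011 = 43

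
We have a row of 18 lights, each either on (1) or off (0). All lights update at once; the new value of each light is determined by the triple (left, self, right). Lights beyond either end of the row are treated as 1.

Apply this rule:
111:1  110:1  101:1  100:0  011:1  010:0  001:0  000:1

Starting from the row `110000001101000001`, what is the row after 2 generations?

111111111110011111

110111101110011101
111111111110011111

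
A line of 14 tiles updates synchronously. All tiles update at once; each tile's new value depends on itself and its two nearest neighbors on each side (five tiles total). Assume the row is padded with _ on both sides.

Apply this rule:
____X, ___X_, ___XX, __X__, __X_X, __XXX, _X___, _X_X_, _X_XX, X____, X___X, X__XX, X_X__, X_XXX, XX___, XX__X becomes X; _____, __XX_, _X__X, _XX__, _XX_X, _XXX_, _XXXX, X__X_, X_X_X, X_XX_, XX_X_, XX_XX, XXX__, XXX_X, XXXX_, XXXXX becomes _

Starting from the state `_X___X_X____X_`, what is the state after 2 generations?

XXXXXXXXXXXXXX
X_____________

X_____________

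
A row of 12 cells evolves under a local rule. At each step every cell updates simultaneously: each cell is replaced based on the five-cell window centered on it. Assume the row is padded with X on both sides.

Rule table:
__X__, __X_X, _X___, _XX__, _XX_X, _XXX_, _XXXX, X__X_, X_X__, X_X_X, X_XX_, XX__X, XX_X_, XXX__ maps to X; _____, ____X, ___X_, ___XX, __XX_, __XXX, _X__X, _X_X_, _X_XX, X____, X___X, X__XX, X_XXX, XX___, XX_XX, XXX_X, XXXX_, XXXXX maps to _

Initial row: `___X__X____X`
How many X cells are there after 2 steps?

3

___X_XXX____
___X__XX____
count of X: 3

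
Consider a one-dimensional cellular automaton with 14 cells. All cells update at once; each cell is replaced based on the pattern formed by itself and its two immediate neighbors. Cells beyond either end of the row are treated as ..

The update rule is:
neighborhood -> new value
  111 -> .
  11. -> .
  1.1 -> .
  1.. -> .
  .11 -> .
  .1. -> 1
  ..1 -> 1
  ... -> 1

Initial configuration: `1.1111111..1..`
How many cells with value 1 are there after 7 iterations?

iteration 1: 1.........11.1
iteration 2: 1.11111111...1
iteration 3: 1..........111
iteration 4: 1.111111111...
iteration 5: 1...........11
iteration 6: 1.1111111111..
iteration 7: 1............1
count of 1: 2

2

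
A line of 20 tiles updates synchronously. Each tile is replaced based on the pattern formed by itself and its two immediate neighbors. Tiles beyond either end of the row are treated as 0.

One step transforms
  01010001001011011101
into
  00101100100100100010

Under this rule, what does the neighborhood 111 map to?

0

At position 16 the neighborhood is 111; the next row has 0 there.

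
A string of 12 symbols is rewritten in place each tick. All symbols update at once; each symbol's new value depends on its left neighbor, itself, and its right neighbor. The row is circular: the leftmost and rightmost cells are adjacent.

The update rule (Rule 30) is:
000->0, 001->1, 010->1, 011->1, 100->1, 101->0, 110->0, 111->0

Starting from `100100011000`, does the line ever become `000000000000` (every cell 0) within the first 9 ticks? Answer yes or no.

111110110101
000000100101
100001111101
010011000001
011110100011
010000110110
111001100101
000111011101
101100010001
tick 9 is 101100010001, still not uniform 0

no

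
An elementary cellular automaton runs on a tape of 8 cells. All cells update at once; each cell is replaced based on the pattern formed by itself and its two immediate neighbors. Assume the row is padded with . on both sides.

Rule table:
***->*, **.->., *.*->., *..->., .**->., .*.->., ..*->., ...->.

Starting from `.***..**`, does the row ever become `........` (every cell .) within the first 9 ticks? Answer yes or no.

..*.....
........
all cells are . at tick 2

yes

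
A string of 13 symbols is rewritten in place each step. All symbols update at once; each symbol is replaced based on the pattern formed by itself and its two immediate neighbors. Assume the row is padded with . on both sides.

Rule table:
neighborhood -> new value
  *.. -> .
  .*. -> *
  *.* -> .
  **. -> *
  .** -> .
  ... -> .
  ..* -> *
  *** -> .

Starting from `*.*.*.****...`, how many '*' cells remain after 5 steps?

5

*.*.*....*...
*.*.*...**...
*.*.*..*.*...
*.*.*.**.*...
*.*.*..*.*...
count of *: 5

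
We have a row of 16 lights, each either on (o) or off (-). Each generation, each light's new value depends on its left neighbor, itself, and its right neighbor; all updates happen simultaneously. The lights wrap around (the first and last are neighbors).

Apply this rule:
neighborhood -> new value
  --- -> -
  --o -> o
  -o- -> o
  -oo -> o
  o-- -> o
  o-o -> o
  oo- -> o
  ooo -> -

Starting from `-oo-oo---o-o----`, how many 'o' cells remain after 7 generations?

11

ooooooo-ooooo---
o-----ooo---oo-o
oo---oo-oo-ooooo
-oo-oooooooo----
ooooo------oo---
o---oo----oooo-o
oo-oooo--oo--ooo
count of o: 11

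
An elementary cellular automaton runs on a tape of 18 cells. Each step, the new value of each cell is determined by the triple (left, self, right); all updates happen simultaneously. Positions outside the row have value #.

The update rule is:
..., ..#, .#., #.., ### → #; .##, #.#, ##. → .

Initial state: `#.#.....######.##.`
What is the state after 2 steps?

##.####...##.#####

step 1: ..######.####.....
step 2: ##.####...##.#####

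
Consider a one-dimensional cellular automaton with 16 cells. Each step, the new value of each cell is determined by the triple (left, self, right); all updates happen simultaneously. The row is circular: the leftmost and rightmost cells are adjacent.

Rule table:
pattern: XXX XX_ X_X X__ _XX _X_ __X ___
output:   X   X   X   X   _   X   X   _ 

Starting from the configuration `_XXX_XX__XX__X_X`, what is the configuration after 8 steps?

X_XXX_XXX_XXXXXX
XX_XXX_XXX_XXXXX
XXX_XXX_XXX_XXXX
XXXX_XXX_XXX_XXX
XXXXX_XXX_XXX_XX
XXXXXX_XXX_XXX_X
XXXXXXX_XXX_XXX_
_XXXXXXX_XXX_XXX

_XXXXXXX_XXX_XXX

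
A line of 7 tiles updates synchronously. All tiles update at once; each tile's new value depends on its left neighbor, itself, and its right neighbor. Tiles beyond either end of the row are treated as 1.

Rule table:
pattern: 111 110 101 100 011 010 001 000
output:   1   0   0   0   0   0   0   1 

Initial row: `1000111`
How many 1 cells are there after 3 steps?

4

0010011
0000001
0111100
count of 1: 4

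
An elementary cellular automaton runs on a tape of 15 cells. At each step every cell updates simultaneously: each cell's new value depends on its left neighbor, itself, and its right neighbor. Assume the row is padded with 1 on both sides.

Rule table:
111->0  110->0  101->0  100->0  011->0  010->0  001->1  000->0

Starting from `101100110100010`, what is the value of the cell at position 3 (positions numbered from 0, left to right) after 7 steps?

0

000001000000100
000010000001001
000100000010010
001000000100100
010000001001001
000000010010010
000000100100100
position 3 holds 0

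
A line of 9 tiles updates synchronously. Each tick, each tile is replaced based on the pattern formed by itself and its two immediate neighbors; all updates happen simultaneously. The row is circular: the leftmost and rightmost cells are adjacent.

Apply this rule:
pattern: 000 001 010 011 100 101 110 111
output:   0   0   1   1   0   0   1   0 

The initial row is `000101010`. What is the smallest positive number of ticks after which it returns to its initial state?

000101010

1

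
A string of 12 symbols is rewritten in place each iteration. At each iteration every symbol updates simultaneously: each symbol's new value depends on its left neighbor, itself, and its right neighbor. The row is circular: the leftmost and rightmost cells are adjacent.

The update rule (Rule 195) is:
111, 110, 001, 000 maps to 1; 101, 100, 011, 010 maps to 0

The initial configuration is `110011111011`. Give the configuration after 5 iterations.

101101010001

iteration 1: 110101111001
iteration 2: 110000111010
iteration 3: 010111011000
iteration 4: 100011001011
iteration 5: 101101010001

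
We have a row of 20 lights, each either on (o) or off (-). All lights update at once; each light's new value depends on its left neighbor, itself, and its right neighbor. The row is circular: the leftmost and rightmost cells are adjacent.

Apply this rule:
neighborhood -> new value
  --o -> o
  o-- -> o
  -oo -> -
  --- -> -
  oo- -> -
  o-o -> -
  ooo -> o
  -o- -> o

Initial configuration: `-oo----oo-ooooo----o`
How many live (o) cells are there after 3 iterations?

14

iteration 1: ---o--o----ooo-o--oo
iteration 2: o-oooooo--o-o--ooo--
iteration 3: o--oooo-ooo-ooo-o-oo
count of o: 14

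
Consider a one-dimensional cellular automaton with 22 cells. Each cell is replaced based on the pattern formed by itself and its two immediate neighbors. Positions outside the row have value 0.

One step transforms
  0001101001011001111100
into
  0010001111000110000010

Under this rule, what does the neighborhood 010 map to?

1

At position 6 the neighborhood is 010; the next row has 1 there.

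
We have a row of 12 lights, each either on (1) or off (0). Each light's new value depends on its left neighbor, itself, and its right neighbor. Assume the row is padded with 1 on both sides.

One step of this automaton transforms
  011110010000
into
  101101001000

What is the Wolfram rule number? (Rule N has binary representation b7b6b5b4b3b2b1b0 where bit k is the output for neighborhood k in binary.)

176

position 2: 111 → 1  (bit 7 = 1)
position 4: 110 → 0  (bit 6 = 0)
position 0: 101 → 1  (bit 5 = 1)
position 5: 100 → 1  (bit 4 = 1)
position 1: 011 → 0  (bit 3 = 0)
position 7: 010 → 0  (bit 2 = 0)
position 6: 001 → 0  (bit 1 = 0)
position 9: 000 → 0  (bit 0 = 0)
bits b7..b0 = 10110000 = 176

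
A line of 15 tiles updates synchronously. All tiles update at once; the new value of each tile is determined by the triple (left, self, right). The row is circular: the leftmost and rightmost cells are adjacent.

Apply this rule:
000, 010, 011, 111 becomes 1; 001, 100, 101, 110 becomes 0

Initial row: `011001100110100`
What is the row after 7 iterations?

010001000100101
010101010100101
010101010100101  (fixed point — unchanged through iteration 7)

010101010100101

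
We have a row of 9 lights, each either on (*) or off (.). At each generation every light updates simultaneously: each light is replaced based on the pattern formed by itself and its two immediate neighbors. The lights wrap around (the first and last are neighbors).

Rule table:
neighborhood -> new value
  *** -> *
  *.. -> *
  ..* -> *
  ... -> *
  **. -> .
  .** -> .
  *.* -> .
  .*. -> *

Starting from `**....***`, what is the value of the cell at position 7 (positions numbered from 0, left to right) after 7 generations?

generation 1: *.****.**
generation 2: ...**...*
generation 3: ***..****
generation 4: **.**.***
generation 5: *......**
generation 6: .******.*
generation 7: ..****..*
position 7 holds .

.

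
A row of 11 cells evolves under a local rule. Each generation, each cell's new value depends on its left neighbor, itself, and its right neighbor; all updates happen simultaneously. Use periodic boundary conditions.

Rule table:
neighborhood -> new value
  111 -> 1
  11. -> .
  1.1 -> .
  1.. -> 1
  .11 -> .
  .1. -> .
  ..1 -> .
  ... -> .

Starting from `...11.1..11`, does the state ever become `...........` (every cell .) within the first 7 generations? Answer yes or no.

1......1...
.1......1..
..1......1.
...1......1
1...1......
.1...1.....
..1...1....
generation 7 is ..1...1...., still not uniform .

no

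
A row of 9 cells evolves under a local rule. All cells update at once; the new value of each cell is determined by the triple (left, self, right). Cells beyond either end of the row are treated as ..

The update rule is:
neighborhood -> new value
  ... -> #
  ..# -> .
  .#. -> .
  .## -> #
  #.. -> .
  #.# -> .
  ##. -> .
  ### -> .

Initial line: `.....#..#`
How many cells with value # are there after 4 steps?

4

####.....
#....####
..##.#...
#.#....##
count of #: 4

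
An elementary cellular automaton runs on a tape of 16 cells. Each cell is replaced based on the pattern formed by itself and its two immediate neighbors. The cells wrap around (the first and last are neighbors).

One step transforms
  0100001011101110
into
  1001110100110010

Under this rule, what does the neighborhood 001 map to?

1

At position 0 the neighborhood is 001; the next row has 1 there.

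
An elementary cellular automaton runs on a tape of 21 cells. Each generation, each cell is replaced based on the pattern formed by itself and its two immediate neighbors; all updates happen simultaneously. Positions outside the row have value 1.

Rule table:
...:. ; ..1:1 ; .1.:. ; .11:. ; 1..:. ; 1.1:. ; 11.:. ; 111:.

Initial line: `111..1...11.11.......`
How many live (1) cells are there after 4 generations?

4

....1...1...........1
...1...1...........1.
..1...1...........1..
.1...1...........1..1
count of 1: 4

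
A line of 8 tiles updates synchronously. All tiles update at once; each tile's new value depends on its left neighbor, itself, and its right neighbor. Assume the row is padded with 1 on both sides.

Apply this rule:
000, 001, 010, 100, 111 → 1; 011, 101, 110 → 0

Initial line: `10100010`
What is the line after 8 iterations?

00011111

00111110
11011100
10001011
01111001
00110110
11000000
10111111
00011111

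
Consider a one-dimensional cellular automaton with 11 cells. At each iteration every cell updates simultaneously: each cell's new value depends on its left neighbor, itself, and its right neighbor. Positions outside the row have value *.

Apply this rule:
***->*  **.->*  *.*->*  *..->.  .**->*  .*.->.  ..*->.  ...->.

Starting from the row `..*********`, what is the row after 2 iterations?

..*********

..*********  (fixed point — unchanged through iteration 2)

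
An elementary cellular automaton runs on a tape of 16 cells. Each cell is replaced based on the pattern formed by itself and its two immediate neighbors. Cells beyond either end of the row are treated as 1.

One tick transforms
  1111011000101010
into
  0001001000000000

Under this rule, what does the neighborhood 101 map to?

At position 4 the neighborhood is 101; the next row has 0 there.

0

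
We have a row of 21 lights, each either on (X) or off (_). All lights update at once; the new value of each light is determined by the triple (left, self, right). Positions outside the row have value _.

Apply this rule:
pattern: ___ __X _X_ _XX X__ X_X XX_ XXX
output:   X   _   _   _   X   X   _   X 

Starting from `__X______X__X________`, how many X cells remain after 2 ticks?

X__XXXXX__X__XXXXXXXX
_X__XXX_X__X__XXXXXX_
count of X: 12

12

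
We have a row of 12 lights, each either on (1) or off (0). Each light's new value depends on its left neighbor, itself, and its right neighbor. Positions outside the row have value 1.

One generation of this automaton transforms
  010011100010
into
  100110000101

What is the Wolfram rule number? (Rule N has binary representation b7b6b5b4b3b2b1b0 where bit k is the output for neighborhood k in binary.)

position 5: 111 → 0  (bit 7 = 0)
position 6: 110 → 0  (bit 6 = 0)
position 0: 101 → 1  (bit 5 = 1)
position 2: 100 → 0  (bit 4 = 0)
position 4: 011 → 1  (bit 3 = 1)
position 1: 010 → 0  (bit 2 = 0)
position 3: 001 → 1  (bit 1 = 1)
position 8: 000 → 0  (bit 0 = 0)
bits b7..b0 = 00101010 = 42

42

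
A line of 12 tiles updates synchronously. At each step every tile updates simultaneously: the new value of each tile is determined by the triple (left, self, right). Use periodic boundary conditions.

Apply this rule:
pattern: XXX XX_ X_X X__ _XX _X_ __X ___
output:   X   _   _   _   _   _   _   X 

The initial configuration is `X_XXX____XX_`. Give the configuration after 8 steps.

___X__XX____
XX_______XXX
X__XXXXX__XX
____XXX____X
_XX__X__XX__
___________X
_XXXXXXXXX__
__XXXXXXX__X

__XXXXXXX__X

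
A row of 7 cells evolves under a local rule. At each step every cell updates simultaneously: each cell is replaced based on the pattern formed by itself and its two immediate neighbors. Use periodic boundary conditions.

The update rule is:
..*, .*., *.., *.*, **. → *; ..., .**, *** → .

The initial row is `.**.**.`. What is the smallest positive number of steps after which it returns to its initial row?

*.**.**
**.**..
.**.***
*.**..*
**.***.
.**..**
*.***.*
**..**.
.***.**
*..**.*
***.**.
..**.**
**.**.*
.**.**.

14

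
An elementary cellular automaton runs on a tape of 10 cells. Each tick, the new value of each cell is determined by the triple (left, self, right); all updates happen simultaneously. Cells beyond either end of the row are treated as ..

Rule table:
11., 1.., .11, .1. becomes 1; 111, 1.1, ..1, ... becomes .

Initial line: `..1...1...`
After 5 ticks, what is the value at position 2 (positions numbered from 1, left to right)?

.

..11..11..
..111.111.
..1.1.1.11
..1.1.1.11  (fixed point — unchanged through tick 5)
position 2 holds .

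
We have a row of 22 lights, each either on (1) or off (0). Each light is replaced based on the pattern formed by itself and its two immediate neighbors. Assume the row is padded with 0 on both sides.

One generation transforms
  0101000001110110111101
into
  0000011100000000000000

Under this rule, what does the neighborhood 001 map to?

0

At position 0 the neighborhood is 001; the next row has 0 there.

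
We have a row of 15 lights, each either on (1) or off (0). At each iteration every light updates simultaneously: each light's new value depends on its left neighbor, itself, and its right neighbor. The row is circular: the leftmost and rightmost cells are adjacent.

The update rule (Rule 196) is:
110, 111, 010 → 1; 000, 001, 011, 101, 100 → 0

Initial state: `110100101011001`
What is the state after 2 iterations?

110100101001000
010100101001000

010100101001000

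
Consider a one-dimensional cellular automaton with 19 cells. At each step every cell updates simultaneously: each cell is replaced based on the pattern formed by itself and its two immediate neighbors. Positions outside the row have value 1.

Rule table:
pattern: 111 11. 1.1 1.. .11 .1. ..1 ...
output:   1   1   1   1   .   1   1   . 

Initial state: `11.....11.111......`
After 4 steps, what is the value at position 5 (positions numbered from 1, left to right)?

1

111...1.11.111....1
1111.111.11.111..1.
11111.111.11.111111
111111.111.11.11111
position 5 holds 1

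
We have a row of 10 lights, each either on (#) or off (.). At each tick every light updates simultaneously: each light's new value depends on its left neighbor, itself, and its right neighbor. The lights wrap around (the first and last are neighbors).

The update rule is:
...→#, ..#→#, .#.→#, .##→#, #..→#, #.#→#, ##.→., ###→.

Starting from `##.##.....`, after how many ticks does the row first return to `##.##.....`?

20

#.##.#####
.##.##....
##.##.####
..##.##...
###.##.###
...##.##..
####.##.##
....##.##.
#####.##.#
.....##.##
######.##.
#.....##.#
.######.##
##.....##.
#.######.#
.##.....##
##.######.
#.##.....#
.##.######
##.##.....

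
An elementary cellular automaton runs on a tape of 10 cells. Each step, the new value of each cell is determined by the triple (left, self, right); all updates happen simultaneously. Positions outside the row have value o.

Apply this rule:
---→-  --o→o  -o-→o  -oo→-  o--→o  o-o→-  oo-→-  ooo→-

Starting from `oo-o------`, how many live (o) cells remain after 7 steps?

---oo----o
o-o--o--o-
--ooooooo-
oo--------
--o------o
oooo----o-
----o--oo-
count of o: 3

3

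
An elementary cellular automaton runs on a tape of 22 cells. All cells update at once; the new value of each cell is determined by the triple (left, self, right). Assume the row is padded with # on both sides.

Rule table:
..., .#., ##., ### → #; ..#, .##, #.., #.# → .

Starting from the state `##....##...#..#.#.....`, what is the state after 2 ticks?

##.##..#.#.#..#.#.###.
##..#..#.#.#..#.#..##.

##..#..#.#.#..#.#..##.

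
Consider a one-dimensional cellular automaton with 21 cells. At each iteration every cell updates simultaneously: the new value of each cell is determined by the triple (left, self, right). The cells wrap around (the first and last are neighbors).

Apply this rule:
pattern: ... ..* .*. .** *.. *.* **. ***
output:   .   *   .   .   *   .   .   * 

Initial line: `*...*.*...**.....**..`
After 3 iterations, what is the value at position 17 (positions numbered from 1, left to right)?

.*.*...*.*..*...*..**
....*.*...**.*.*.**..
...*...*.*.........*.
position 17 holds .

.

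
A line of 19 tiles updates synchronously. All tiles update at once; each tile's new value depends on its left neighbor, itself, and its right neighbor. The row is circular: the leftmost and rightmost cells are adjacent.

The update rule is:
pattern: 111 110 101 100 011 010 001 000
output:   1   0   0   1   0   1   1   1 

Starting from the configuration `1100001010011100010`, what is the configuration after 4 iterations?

0011111011101011110
1101110001001001101
1000101111111110000
1111100111111101111

1111100111111101111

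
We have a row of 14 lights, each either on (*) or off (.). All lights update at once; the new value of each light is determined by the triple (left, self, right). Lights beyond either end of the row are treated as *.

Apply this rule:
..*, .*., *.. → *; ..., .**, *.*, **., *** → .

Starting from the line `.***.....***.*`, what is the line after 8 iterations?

.*.*..*......*

....*...*.....
*..***.***...*
.**.......*.*.
...*.....**.*.
*.***...*...*.
.....*.***.**.
*...**........
.*.*..*......*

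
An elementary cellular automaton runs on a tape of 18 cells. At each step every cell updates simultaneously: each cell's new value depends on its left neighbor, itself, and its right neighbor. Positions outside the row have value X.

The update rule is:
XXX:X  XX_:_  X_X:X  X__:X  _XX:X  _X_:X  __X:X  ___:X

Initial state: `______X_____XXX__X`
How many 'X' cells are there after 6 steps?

XXXXXXXXXXXXXX_XXX
XXXXXXXXXXXXX_XXXX
XXXXXXXXXXXX_XXXXX
XXXXXXXXXXX_XXXXXX
XXXXXXXXXX_XXXXXXX
XXXXXXXXX_XXXXXXXX
count of X: 17

17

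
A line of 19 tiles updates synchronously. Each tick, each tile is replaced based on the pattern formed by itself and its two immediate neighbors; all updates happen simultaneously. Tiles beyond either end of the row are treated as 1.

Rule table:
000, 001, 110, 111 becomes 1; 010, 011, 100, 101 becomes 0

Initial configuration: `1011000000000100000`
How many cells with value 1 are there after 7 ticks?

7

tick 1: 1001011111111001111
tick 2: 1010001111111010111
tick 3: 1000110111111000011
tick 4: 1011010011111011101
tick 5: 1001000101111001100
tick 6: 1010011000111010101
tick 7: 1000101011011000000
count of 1: 7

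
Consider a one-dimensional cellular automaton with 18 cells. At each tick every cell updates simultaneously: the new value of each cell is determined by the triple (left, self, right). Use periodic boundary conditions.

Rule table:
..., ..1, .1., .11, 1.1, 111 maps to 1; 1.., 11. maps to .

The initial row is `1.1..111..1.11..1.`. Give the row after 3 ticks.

1.111..1111..11111

tick 1: 111.111..1111..111
tick 2: 11.111..1111..1111
tick 3: 1.111..1111..11111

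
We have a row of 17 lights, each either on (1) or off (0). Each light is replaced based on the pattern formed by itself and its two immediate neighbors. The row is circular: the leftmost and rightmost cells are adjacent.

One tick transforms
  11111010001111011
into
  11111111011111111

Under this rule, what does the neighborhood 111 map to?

At position 0 the neighborhood is 111; the next row has 1 there.

1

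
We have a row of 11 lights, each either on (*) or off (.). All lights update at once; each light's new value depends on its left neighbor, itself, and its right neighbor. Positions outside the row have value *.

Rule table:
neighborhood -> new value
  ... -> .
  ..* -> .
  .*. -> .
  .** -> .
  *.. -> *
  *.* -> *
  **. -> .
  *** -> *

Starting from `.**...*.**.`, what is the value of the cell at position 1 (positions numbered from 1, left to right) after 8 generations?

*..*...*..*
.*..*...*..
*.*..*...*.
.*.*..*...*
*.*.*..*...
.*.*.*..*..
*.*.*.*..*.
.*.*.*.*..*
position 1 holds .

.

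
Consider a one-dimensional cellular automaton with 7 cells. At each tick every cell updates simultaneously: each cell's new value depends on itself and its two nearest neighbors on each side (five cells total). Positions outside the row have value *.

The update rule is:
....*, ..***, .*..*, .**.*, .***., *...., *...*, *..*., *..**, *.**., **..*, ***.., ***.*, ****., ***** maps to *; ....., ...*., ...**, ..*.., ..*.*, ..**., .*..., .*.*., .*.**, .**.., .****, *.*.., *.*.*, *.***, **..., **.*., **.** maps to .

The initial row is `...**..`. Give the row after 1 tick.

.*...**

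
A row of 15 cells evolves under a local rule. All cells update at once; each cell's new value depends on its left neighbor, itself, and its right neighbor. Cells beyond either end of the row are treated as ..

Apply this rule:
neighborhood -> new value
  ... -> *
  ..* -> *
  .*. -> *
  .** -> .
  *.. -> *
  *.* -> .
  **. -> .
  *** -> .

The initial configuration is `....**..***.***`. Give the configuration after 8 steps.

....**..*******

step 1: ****..**.......
step 2: ....**..*******
step 3: ****..**.......  (repeats step 1; period 2)
step 8: ....**..*******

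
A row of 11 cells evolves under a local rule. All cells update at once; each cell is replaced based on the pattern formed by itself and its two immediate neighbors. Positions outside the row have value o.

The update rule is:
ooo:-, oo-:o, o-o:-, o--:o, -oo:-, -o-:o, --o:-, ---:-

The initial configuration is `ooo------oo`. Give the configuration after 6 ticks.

o--oo--oo--

--oo-------
o--oo------
oo--oo-----
-oo--oo----
--oo--oo---
o--oo--oo--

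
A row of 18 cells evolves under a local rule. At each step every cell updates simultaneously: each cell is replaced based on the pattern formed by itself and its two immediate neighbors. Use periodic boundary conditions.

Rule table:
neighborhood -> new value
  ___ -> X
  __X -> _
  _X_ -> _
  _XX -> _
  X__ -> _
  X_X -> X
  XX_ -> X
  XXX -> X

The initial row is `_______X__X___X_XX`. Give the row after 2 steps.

X_XXXX_XXXX_____X_

_XXXXX______X__X_X
X_XXXX_XXXX_____X_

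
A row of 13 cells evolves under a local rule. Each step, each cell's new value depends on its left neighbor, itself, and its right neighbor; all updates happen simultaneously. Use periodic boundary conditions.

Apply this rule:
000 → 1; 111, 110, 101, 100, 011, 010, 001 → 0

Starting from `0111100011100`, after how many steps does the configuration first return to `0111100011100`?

2

0000001000001
0111100011100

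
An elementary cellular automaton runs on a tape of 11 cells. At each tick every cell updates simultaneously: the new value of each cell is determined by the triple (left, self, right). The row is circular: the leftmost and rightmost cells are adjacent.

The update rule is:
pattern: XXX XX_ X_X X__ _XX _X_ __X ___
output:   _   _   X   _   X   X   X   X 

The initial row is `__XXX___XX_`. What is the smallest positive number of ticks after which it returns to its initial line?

XXX___XXX__
X___XXX___X
__XXX___XXX
_XX___XXX__
XX__XXX___X
___XX___XXX
_XXX__XXX__
XX___XX___X
___XXX__XXX
_XXX___XX__
XX___XXX__X
___XXX___XX
_XXX___XXX_
XX___XXX___
X__XXX___XX
__XX___XXX_
XXX__XXX___
X___XX___XX
__XXX__XXX_
XXX___XX___
X___XXX__XX
__XXX___XX_

22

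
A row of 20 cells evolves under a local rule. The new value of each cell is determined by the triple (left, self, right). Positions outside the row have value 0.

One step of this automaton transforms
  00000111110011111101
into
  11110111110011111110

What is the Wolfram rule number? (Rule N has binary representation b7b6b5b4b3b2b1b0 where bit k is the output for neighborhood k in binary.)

233

position 6: 111 → 1  (bit 7 = 1)
position 9: 110 → 1  (bit 6 = 1)
position 18: 101 → 1  (bit 5 = 1)
position 10: 100 → 0  (bit 4 = 0)
position 5: 011 → 1  (bit 3 = 1)
position 19: 010 → 0  (bit 2 = 0)
position 4: 001 → 0  (bit 1 = 0)
position 0: 000 → 1  (bit 0 = 1)
bits b7..b0 = 11101001 = 233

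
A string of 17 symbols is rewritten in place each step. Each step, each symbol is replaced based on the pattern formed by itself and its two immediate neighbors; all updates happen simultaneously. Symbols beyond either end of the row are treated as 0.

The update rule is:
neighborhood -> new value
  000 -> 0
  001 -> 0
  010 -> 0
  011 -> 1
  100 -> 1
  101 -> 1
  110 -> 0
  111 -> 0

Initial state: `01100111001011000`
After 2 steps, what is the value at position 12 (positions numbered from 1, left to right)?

1

01010100100110100
00101010010101010
position 12 holds 1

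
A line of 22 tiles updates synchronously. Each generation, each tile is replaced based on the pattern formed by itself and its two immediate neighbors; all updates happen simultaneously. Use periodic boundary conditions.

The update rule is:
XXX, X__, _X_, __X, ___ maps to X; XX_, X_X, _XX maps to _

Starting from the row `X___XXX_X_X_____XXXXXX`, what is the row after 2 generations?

_XXX_X__X_XXXXXX_XXXXX
__X__XXXX__XXXX___XXX_

__X__XXXX__XXXX___XXX_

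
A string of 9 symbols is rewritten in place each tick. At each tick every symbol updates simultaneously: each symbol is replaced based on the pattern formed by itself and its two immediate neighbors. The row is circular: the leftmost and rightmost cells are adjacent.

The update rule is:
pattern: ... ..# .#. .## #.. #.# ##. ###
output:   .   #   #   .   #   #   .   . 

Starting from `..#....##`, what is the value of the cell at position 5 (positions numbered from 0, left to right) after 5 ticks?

#

####..#..
....#####
#..#.....
#####...#
.....#.#.
position 5 holds #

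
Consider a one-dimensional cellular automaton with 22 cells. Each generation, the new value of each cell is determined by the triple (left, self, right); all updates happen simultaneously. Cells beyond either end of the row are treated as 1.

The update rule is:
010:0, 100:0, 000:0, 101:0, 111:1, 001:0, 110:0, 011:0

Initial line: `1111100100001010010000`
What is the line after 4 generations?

1000000000000000000000

1111000000000000000000
1110000000000000000000
1100000000000000000000
1000000000000000000000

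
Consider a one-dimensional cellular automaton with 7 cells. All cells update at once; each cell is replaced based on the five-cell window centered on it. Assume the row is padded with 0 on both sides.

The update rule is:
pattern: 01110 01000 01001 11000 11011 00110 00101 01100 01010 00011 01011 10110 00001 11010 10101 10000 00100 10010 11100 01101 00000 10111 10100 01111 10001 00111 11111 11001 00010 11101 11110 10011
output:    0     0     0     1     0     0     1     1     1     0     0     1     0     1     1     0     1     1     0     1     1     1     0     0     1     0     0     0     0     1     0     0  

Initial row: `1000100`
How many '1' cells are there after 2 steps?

1010100
1111000
count of 1: 4

4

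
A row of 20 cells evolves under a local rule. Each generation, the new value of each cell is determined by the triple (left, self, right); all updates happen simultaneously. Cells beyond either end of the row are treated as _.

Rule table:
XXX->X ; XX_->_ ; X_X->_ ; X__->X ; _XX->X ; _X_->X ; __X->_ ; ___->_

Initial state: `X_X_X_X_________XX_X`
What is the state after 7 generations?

X_X_X_X_X_X_XX__X__X

generation 1: X_X_X_XX________X__X
generation 2: X_X_X_X_X_______XX_X
generation 3: X_X_X_X_XX______X__X
generation 4: X_X_X_X_X_X_____XX_X
generation 5: X_X_X_X_X_XX____X__X
generation 6: X_X_X_X_X_X_X___XX_X
generation 7: X_X_X_X_X_X_XX__X__X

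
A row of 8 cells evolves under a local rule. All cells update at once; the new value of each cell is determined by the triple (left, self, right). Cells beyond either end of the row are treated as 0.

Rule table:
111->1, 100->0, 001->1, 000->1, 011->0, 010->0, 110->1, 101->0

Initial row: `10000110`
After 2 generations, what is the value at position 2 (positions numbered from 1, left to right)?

1

00111010
11011000
position 2 holds 1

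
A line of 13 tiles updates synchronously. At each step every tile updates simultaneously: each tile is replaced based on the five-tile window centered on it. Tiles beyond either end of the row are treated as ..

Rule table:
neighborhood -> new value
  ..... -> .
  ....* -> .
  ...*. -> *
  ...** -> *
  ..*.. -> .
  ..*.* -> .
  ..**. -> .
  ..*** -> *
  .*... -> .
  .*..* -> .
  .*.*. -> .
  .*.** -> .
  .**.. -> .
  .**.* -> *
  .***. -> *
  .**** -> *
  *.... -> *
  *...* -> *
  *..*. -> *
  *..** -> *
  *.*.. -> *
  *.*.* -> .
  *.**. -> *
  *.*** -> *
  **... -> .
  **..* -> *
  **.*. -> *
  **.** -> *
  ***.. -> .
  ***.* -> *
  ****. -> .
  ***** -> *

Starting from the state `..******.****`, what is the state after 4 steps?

.*****.****..
****.****...*
**.****...**.
.****...**...

.****...**...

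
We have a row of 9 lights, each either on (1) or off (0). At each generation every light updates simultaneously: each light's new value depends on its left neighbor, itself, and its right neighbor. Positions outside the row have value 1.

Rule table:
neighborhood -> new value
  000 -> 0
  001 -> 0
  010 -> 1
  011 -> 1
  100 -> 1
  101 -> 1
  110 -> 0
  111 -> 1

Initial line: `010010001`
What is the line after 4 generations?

111011001
110110101
101101111
011011111

011011111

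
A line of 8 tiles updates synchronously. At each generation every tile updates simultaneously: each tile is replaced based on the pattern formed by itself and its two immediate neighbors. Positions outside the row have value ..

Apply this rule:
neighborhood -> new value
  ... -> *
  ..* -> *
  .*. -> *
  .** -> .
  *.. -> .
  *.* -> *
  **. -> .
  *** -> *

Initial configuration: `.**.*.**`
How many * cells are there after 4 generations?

*..***..
*.*.*..*
*****.**
.***.*..
count of *: 4

4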